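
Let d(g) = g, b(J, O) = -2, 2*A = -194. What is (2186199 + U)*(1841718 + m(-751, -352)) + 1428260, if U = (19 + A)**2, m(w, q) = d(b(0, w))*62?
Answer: 4037296647362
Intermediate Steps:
A = -97 (A = (1/2)*(-194) = -97)
m(w, q) = -124 (m(w, q) = -2*62 = -124)
U = 6084 (U = (19 - 97)**2 = (-78)**2 = 6084)
(2186199 + U)*(1841718 + m(-751, -352)) + 1428260 = (2186199 + 6084)*(1841718 - 124) + 1428260 = 2192283*1841594 + 1428260 = 4037295219102 + 1428260 = 4037296647362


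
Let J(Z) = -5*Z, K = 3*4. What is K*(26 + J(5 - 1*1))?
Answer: 72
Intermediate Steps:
K = 12
K*(26 + J(5 - 1*1)) = 12*(26 - 5*(5 - 1*1)) = 12*(26 - 5*(5 - 1)) = 12*(26 - 5*4) = 12*(26 - 20) = 12*6 = 72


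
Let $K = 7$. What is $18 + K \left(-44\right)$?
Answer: $-290$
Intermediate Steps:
$18 + K \left(-44\right) = 18 + 7 \left(-44\right) = 18 - 308 = -290$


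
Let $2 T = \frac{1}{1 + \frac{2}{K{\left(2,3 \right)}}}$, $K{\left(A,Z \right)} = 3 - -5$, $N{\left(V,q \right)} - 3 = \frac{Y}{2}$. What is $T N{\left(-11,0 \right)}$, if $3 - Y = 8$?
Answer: $\frac{1}{5} \approx 0.2$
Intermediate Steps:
$Y = -5$ ($Y = 3 - 8 = -5$)
$N{\left(V,q \right)} = \frac{1}{2}$ ($N{\left(V,q \right)} = 3 - \frac{5}{2} = \frac{1}{2}$)
$K{\left(A,Z \right)} = 8$ ($K{\left(A,Z \right)} = 3 + 5 = 8$)
$T = \frac{2}{5}$ ($T = \frac{1}{2 \left(1 + \frac{2}{8}\right)} = \frac{1}{2 \left(1 + 2 \cdot \frac{1}{8}\right)} = \frac{1}{2 \left(1 + \frac{1}{4}\right)} = \frac{1}{2 \cdot \frac{5}{4}} = \frac{1}{2} \cdot \frac{4}{5} = \frac{2}{5} \approx 0.4$)
$T N{\left(-11,0 \right)} = \frac{2}{5} \cdot \frac{1}{2} = \frac{1}{5}$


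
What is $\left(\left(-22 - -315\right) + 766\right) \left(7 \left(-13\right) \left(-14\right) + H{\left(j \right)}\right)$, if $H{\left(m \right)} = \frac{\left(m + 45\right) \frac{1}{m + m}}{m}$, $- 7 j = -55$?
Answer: $\frac{816519711}{605} \approx 1.3496 \cdot 10^{6}$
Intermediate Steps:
$j = \frac{55}{7}$ ($j = \left(- \frac{1}{7}\right) \left(-55\right) = \frac{55}{7} \approx 7.8571$)
$H{\left(m \right)} = \frac{45 + m}{2 m^{2}}$ ($H{\left(m \right)} = \frac{\left(45 + m\right) \frac{1}{2 m}}{m} = \frac{\frac{1}{2} \frac{1}{m} \left(45 + m\right)}{m} = \frac{45 + m}{2 m^{2}}$)
$\left(\left(-22 - -315\right) + 766\right) \left(7 \left(-13\right) \left(-14\right) + H{\left(j \right)}\right) = \left(\left(-22 - -315\right) + 766\right) \left(7 \left(-13\right) \left(-14\right) + \frac{45 + \frac{55}{7}}{2 \cdot \frac{3025}{49}}\right) = \left(\left(-22 + 315\right) + 766\right) \left(\left(-91\right) \left(-14\right) + \frac{1}{2} \cdot \frac{49}{3025} \cdot \frac{370}{7}\right) = \left(293 + 766\right) \left(1274 + \frac{259}{605}\right) = 1059 \cdot \frac{771029}{605} = \frac{816519711}{605}$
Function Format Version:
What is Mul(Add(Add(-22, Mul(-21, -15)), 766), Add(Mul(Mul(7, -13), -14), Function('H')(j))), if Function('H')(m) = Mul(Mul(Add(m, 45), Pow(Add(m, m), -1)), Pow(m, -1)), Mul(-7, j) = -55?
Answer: Rational(816519711, 605) ≈ 1.3496e+6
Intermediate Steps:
j = Rational(55, 7) (j = Mul(Rational(-1, 7), -55) = Rational(55, 7) ≈ 7.8571)
Function('H')(m) = Mul(Rational(1, 2), Pow(m, -2), Add(45, m)) (Function('H')(m) = Mul(Mul(Add(45, m), Pow(Mul(2, m), -1)), Pow(m, -1)) = Mul(Mul(Add(45, m), Mul(Rational(1, 2), Pow(m, -1))), Pow(m, -1)) = Mul(Mul(Rational(1, 2), Pow(m, -1), Add(45, m)), Pow(m, -1)) = Mul(Rational(1, 2), Pow(m, -2), Add(45, m)))
Mul(Add(Add(-22, Mul(-21, -15)), 766), Add(Mul(Mul(7, -13), -14), Function('H')(j))) = Mul(Add(Add(-22, Mul(-21, -15)), 766), Add(Mul(Mul(7, -13), -14), Mul(Rational(1, 2), Pow(Rational(55, 7), -2), Add(45, Rational(55, 7))))) = Mul(Add(Add(-22, 315), 766), Add(Mul(-91, -14), Mul(Rational(1, 2), Rational(49, 3025), Rational(370, 7)))) = Mul(Add(293, 766), Add(1274, Rational(259, 605))) = Mul(1059, Rational(771029, 605)) = Rational(816519711, 605)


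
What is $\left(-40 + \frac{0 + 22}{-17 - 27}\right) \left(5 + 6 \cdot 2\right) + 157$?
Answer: $- \frac{1063}{2} \approx -531.5$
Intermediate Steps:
$\left(-40 + \frac{0 + 22}{-17 - 27}\right) \left(5 + 6 \cdot 2\right) + 157 = \left(-40 + \frac{22}{-44}\right) \left(5 + 12\right) + 157 = \left(-40 + 22 \left(- \frac{1}{44}\right)\right) 17 + 157 = \left(-40 - \frac{1}{2}\right) 17 + 157 = \left(- \frac{81}{2}\right) 17 + 157 = - \frac{1377}{2} + 157 = - \frac{1063}{2}$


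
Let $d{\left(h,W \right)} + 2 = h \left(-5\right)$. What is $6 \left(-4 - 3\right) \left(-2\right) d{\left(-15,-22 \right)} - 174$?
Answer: $5958$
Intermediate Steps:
$d{\left(h,W \right)} = -2 - 5 h$ ($d{\left(h,W \right)} = -2 + h \left(-5\right) = -2 - 5 h$)
$6 \left(-4 - 3\right) \left(-2\right) d{\left(-15,-22 \right)} - 174 = 6 \left(-4 - 3\right) \left(-2\right) \left(-2 - -75\right) - 174 = 6 \left(-7\right) \left(-2\right) \left(-2 + 75\right) - 174 = \left(-42\right) \left(-2\right) 73 - 174 = 84 \cdot 73 - 174 = 6132 - 174 = 5958$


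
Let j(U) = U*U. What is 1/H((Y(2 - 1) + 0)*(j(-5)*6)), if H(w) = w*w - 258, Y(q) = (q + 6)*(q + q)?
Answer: 1/4409742 ≈ 2.2677e-7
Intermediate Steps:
j(U) = U²
Y(q) = 2*q*(6 + q) (Y(q) = (6 + q)*(2*q) = 2*q*(6 + q))
H(w) = -258 + w² (H(w) = w² - 258 = -258 + w²)
1/H((Y(2 - 1) + 0)*(j(-5)*6)) = 1/(-258 + ((2*(2 - 1)*(6 + (2 - 1)) + 0)*((-5)²*6))²) = 1/(-258 + ((2*1*(6 + 1) + 0)*(25*6))²) = 1/(-258 + ((2*1*7 + 0)*150)²) = 1/(-258 + ((14 + 0)*150)²) = 1/(-258 + (14*150)²) = 1/(-258 + 2100²) = 1/(-258 + 4410000) = 1/4409742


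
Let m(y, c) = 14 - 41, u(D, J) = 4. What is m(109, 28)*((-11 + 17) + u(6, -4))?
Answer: -270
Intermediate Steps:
m(y, c) = -27
m(109, 28)*((-11 + 17) + u(6, -4)) = -27*((-11 + 17) + 4) = -27*(6 + 4) = -27*10 = -270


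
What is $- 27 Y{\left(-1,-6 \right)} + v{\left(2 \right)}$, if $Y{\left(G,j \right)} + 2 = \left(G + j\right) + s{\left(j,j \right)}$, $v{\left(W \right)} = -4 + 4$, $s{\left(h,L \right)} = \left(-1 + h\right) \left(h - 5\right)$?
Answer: $-1836$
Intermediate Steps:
$s{\left(h,L \right)} = \left(-1 + h\right) \left(-5 + h\right)$
$v{\left(W \right)} = 0$
$Y{\left(G,j \right)} = 3 + G + j^{2} - 5 j$ ($Y{\left(G,j \right)} = -2 + \left(\left(G + j\right) + \left(5 + j^{2} - 6 j\right)\right) = -2 + \left(5 + G + j^{2} - 5 j\right) = 3 + G + j^{2} - 5 j$)
$- 27 Y{\left(-1,-6 \right)} + v{\left(2 \right)} = - 27 \left(3 - 1 + \left(-6\right)^{2} - -30\right) + 0 = - 27 \left(3 - 1 + 36 + 30\right) + 0 = \left(-27\right) 68 + 0 = -1836 + 0 = -1836$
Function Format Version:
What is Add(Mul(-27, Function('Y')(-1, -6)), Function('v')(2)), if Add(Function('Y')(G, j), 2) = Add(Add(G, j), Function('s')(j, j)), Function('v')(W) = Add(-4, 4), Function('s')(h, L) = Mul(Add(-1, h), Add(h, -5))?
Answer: -1836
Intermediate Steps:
Function('s')(h, L) = Mul(Add(-1, h), Add(-5, h))
Function('v')(W) = 0
Function('Y')(G, j) = Add(3, G, Pow(j, 2), Mul(-5, j)) (Function('Y')(G, j) = Add(-2, Add(Add(G, j), Add(5, Pow(j, 2), Mul(-6, j)))) = Add(-2, Add(5, G, Pow(j, 2), Mul(-5, j))) = Add(3, G, Pow(j, 2), Mul(-5, j)))
Add(Mul(-27, Function('Y')(-1, -6)), Function('v')(2)) = Add(Mul(-27, Add(3, -1, Pow(-6, 2), Mul(-5, -6))), 0) = Add(Mul(-27, Add(3, -1, 36, 30)), 0) = Add(Mul(-27, 68), 0) = Add(-1836, 0) = -1836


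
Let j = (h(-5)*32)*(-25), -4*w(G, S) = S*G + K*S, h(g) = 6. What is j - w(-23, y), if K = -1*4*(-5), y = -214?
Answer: -9279/2 ≈ -4639.5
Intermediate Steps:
K = 20 (K = -4*(-5) = 20)
w(G, S) = -5*S - G*S/4 (w(G, S) = -(S*G + 20*S)/4 = -(G*S + 20*S)/4 = -(20*S + G*S)/4 = -5*S - G*S/4)
j = -4800 (j = (6*32)*(-25) = 192*(-25) = -4800)
j - w(-23, y) = -4800 - (-1)*(-214)*(20 - 23)/4 = -4800 - (-1)*(-214)*(-3)/4 = -4800 - 1*(-321/2) = -4800 + 321/2 = -9279/2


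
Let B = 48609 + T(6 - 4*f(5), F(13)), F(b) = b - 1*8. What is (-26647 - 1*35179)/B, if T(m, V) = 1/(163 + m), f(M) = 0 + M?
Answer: -4606037/3621371 ≈ -1.2719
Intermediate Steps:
f(M) = M
F(b) = -8 + b (F(b) = b - 8 = -8 + b)
B = 7242742/149 (B = 48609 + 1/(163 + (6 - 4*5)) = 48609 + 1/(163 + (6 - 20)) = 48609 + 1/(163 - 14) = 48609 + 1/149 = 7242742/149 ≈ 48609.)
(-26647 - 1*35179)/B = (-26647 - 1*35179)/(7242742/149) = (-26647 - 35179)*(149/7242742) = -61826*149/7242742 = -4606037/3621371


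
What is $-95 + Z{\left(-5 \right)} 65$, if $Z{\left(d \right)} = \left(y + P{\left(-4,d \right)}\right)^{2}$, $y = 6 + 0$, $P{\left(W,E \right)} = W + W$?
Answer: $165$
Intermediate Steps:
$P{\left(W,E \right)} = 2 W$
$y = 6$
$Z{\left(d \right)} = 4$ ($Z{\left(d \right)} = \left(6 + 2 \left(-4\right)\right)^{2} = \left(6 - 8\right)^{2} = \left(-2\right)^{2} = 4$)
$-95 + Z{\left(-5 \right)} 65 = -95 + 4 \cdot 65 = -95 + 260 = 165$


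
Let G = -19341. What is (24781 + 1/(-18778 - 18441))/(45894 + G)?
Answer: 307441346/329425369 ≈ 0.93327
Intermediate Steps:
(24781 + 1/(-18778 - 18441))/(45894 + G) = (24781 + 1/(-18778 - 18441))/(45894 - 19341) = (24781 + 1/(-37219))/26553 = (24781 - 1/37219)*(1/26553) = (922324038/37219)*(1/26553) = 307441346/329425369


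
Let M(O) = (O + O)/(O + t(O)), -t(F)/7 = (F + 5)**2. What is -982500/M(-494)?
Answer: -411260008125/247 ≈ -1.6650e+9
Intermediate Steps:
t(F) = -7*(5 + F)**2 (t(F) = -7*(F + 5)**2 = -7*(5 + F)**2)
M(O) = 2*O/(O - 7*(5 + O)**2) (M(O) = (O + O)/(O - 7*(5 + O)**2) = (2*O)/(O - 7*(5 + O)**2) = 2*O/(O - 7*(5 + O)**2))
-982500/M(-494) = -(491250 + 1719375*(5 - 494)**2/247) = -982500/(2*(-494)/(-494 - 7*(-489)**2)) = -982500/(2*(-494)/(-494 - 7*239121)) = -982500/(2*(-494)/(-494 - 1673847)) = -982500/(2*(-494)/(-1674341)) = -982500/(2*(-494)*(-1/1674341)) = -982500/988/1674341 = -982500*1674341/988 = -411260008125/247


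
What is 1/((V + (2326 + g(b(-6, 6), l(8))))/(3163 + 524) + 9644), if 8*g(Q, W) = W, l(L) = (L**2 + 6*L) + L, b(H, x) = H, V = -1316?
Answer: 3687/35558453 ≈ 0.00010369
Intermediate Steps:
l(L) = L**2 + 7*L
g(Q, W) = W/8
1/((V + (2326 + g(b(-6, 6), l(8))))/(3163 + 524) + 9644) = 1/((-1316 + (2326 + (8*(7 + 8))/8))/(3163 + 524) + 9644) = 1/((-1316 + (2326 + (8*15)/8))/3687 + 9644) = 1/((-1316 + (2326 + (1/8)*120))*(1/3687) + 9644) = 1/((-1316 + (2326 + 15))*(1/3687) + 9644) = 1/((-1316 + 2341)*(1/3687) + 9644) = 1/(1025*(1/3687) + 9644) = 1/(1025/3687 + 9644) = 1/(35558453/3687) = 3687/35558453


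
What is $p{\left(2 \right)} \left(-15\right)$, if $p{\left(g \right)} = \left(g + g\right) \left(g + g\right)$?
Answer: $-240$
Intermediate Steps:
$p{\left(g \right)} = 4 g^{2}$ ($p{\left(g \right)} = 2 g 2 g = 4 g^{2}$)
$p{\left(2 \right)} \left(-15\right) = 4 \cdot 2^{2} \left(-15\right) = 4 \cdot 4 \left(-15\right) = 16 \left(-15\right) = -240$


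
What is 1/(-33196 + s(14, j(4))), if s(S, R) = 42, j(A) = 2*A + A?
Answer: -1/33154 ≈ -3.0162e-5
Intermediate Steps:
j(A) = 3*A
1/(-33196 + s(14, j(4))) = 1/(-33196 + 42) = 1/(-33154) = -1/33154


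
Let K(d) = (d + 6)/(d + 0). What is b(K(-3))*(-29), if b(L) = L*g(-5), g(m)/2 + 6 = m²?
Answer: 1102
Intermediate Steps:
g(m) = -12 + 2*m²
K(d) = (6 + d)/d
b(L) = 38*L (b(L) = L*(-12 + 2*(-5)²) = L*(-12 + 2*25) = L*(-12 + 50) = L*38 = 38*L)
b(K(-3))*(-29) = (38*((6 - 3)/(-3)))*(-29) = (38*(-⅓*3))*(-29) = (38*(-1))*(-29) = -38*(-29) = 1102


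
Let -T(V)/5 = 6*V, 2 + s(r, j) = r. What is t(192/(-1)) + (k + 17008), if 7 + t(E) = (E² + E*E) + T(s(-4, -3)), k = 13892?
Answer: 104801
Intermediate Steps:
s(r, j) = -2 + r
T(V) = -30*V
t(E) = 173 + 2*E² (t(E) = -7 + ((E² + E*E) - 30*(-2 - 4)) = -7 + ((E² + E²) - 30*(-6)) = -7 + (2*E² + 180) = -7 + (180 + 2*E²) = 173 + 2*E²)
t(192/(-1)) + (k + 17008) = (173 + 2*(192/(-1))²) + (13892 + 17008) = (173 + 2*(192*(-1))²) + 30900 = (173 + 2*(-192)²) + 30900 = (173 + 2*36864) + 30900 = (173 + 73728) + 30900 = 73901 + 30900 = 104801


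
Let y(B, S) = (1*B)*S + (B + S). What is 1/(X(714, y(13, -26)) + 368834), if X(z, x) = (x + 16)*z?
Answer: 1/129644 ≈ 7.7134e-6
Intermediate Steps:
y(B, S) = B + S + B*S (y(B, S) = B*S + (B + S) = B + S + B*S)
X(z, x) = z*(16 + x) (X(z, x) = (16 + x)*z = z*(16 + x))
1/(X(714, y(13, -26)) + 368834) = 1/(714*(16 + (13 - 26 + 13*(-26))) + 368834) = 1/(714*(16 + (13 - 26 - 338)) + 368834) = 1/(714*(16 - 351) + 368834) = 1/(714*(-335) + 368834) = 1/(-239190 + 368834) = 1/129644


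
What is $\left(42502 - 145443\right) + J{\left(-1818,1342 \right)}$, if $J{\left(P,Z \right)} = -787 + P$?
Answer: $-105546$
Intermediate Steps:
$\left(42502 - 145443\right) + J{\left(-1818,1342 \right)} = \left(42502 - 145443\right) - 2605 = -102941 - 2605 = -105546$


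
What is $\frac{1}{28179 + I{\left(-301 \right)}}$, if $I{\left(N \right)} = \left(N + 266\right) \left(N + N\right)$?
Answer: $\frac{1}{49249} \approx 2.0305 \cdot 10^{-5}$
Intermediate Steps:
$I{\left(N \right)} = 2 N \left(266 + N\right)$ ($I{\left(N \right)} = \left(266 + N\right) 2 N = 2 N \left(266 + N\right)$)
$\frac{1}{28179 + I{\left(-301 \right)}} = \frac{1}{28179 + 2 \left(-301\right) \left(266 - 301\right)} = \frac{1}{28179 + 2 \left(-301\right) \left(-35\right)} = \frac{1}{28179 + 21070} = \frac{1}{49249}$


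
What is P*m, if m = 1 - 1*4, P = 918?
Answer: -2754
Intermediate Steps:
m = -3 (m = 1 - 4 = -3)
P*m = 918*(-3) = -2754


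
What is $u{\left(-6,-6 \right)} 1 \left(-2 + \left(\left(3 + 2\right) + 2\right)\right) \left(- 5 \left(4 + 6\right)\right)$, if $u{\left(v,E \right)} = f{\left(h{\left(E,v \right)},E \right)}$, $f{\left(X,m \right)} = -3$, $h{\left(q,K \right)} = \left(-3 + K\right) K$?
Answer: $750$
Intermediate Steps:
$h{\left(q,K \right)} = K \left(-3 + K\right)$
$u{\left(v,E \right)} = -3$
$u{\left(-6,-6 \right)} 1 \left(-2 + \left(\left(3 + 2\right) + 2\right)\right) \left(- 5 \left(4 + 6\right)\right) = - 3 \cdot 1 \left(-2 + \left(\left(3 + 2\right) + 2\right)\right) \left(- 5 \left(4 + 6\right)\right) = - 3 \cdot 1 \left(-2 + \left(5 + 2\right)\right) \left(\left(-5\right) 10\right) = - 3 \cdot 1 \left(-2 + 7\right) \left(-50\right) = - 3 \cdot 1 \cdot 5 \left(-50\right) = \left(-3\right) 5 \left(-50\right) = \left(-15\right) \left(-50\right) = 750$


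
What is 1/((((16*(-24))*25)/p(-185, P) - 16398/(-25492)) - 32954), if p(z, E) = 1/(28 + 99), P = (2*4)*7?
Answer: -12746/15959946685 ≈ -7.9862e-7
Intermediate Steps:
P = 56 (P = 8*7 = 56)
p(z, E) = 1/127
1/((((16*(-24))*25)/p(-185, P) - 16398/(-25492)) - 32954) = 1/((((16*(-24))*25)/(1/127) - 16398/(-25492)) - 32954) = 1/((-384*25*127 - 16398*(-1/25492)) - 32954) = 1/((-9600*127 + 8199/12746) - 32954) = 1/((-1219200 + 8199/12746) - 32954) = 1/(-15539915001/12746 - 32954) = 1/(-15959946685/12746) = -12746/15959946685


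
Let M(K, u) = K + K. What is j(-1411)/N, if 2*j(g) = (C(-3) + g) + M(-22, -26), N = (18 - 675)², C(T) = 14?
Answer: -1441/863298 ≈ -0.0016692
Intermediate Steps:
M(K, u) = 2*K
N = 431649 (N = (-657)² = 431649)
j(g) = -15 + g/2 (j(g) = ((14 + g) + 2*(-22))/2 = ((14 + g) - 44)/2 = (-30 + g)/2 = -15 + g/2)
j(-1411)/N = (-15 + (½)*(-1411))/431649 = (-15 - 1411/2)*(1/431649) = -1441/2*1/431649 = -1441/863298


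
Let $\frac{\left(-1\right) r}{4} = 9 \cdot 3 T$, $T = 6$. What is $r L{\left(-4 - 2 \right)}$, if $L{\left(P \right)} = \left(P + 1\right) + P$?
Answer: $7128$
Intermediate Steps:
$r = -648$ ($r = - 4 \cdot 9 \cdot 3 \cdot 6 = - 4 \cdot 27 \cdot 6 = \left(-4\right) 162 = -648$)
$L{\left(P \right)} = 1 + 2 P$ ($L{\left(P \right)} = \left(1 + P\right) + P = 1 + 2 P$)
$r L{\left(-4 - 2 \right)} = - 648 \left(1 + 2 \left(-4 - 2\right)\right) = - 648 \left(1 + 2 \left(-6\right)\right) = - 648 \left(1 - 12\right) = \left(-648\right) \left(-11\right) = 7128$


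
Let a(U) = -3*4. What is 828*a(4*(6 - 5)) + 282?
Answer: -9654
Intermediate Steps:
a(U) = -12
828*a(4*(6 - 5)) + 282 = 828*(-12) + 282 = -9936 + 282 = -9654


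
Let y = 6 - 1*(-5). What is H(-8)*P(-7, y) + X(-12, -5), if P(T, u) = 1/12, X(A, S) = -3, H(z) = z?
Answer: -11/3 ≈ -3.6667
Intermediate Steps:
y = 11 (y = 6 + 5 = 11)
P(T, u) = 1/12
H(-8)*P(-7, y) + X(-12, -5) = -8*1/12 - 3 = -⅔ - 3 = -11/3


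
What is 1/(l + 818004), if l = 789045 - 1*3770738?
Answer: -1/2163689 ≈ -4.6217e-7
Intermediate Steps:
l = -2981693 (l = 789045 - 3770738 = -2981693)
1/(l + 818004) = 1/(-2981693 + 818004) = 1/(-2163689) = -1/2163689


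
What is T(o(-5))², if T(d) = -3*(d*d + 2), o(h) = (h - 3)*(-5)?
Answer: 23097636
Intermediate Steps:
o(h) = 15 - 5*h (o(h) = (-3 + h)*(-5) = 15 - 5*h)
T(d) = -6 - 3*d² (T(d) = -3*(d² + 2) = -3*(2 + d²) = -6 - 3*d²)
T(o(-5))² = (-6 - 3*(15 - 5*(-5))²)² = (-6 - 3*(15 + 25)²)² = (-6 - 3*40²)² = (-6 - 3*1600)² = (-6 - 4800)² = (-4806)² = 23097636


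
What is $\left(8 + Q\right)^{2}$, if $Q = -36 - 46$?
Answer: $5476$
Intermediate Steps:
$Q = -82$
$\left(8 + Q\right)^{2} = \left(8 - 82\right)^{2} = \left(-74\right)^{2} = 5476$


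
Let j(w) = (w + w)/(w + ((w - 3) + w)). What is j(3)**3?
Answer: 1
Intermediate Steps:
j(w) = 2*w/(-3 + 3*w) (j(w) = (2*w)/(w + ((-3 + w) + w)) = (2*w)/(w + (-3 + 2*w)) = (2*w)/(-3 + 3*w) = 2*w/(-3 + 3*w))
j(3)**3 = ((2/3)*3/(-1 + 3))**3 = ((2/3)*3/2)**3 = ((2/3)*3*(1/2))**3 = 1**3 = 1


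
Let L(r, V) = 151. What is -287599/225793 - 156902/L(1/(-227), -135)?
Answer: -35470800735/34094743 ≈ -1040.4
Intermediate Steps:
-287599/225793 - 156902/L(1/(-227), -135) = -287599/225793 - 156902/151 = -35470800735/34094743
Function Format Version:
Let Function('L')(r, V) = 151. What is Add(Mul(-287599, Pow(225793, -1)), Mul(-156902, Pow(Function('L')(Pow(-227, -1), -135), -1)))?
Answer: Rational(-35470800735, 34094743) ≈ -1040.4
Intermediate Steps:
Add(Mul(-287599, Pow(225793, -1)), Mul(-156902, Pow(Function('L')(Pow(-227, -1), -135), -1))) = Add(Mul(-287599, Pow(225793, -1)), Mul(-156902, Pow(151, -1))) = Add(Mul(-287599, Rational(1, 225793)), Mul(-156902, Rational(1, 151))) = Add(Rational(-287599, 225793), Rational(-156902, 151)) = Rational(-35470800735, 34094743)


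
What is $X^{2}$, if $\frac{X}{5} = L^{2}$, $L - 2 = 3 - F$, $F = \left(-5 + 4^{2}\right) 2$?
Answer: $2088025$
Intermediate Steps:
$F = 22$ ($F = \left(-5 + 16\right) 2 = 11 \cdot 2 = 22$)
$L = -17$ ($L = 2 + \left(3 - 22\right) = 2 - 19 = -17$)
$X = 1445$ ($X = 5 \left(-17\right)^{2} = 5 \cdot 289 = 1445$)
$X^{2} = 1445^{2} = 2088025$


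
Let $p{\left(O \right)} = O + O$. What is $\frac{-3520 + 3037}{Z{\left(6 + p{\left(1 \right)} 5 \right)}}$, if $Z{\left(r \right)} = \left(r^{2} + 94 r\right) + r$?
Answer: $- \frac{161}{592} \approx -0.27196$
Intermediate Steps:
$p{\left(O \right)} = 2 O$
$Z{\left(r \right)} = r^{2} + 95 r$
$\frac{-3520 + 3037}{Z{\left(6 + p{\left(1 \right)} 5 \right)}} = \frac{-3520 + 3037}{\left(6 + 2 \cdot 1 \cdot 5\right) \left(95 + \left(6 + 2 \cdot 1 \cdot 5\right)\right)} = - \frac{483}{\left(6 + 2 \cdot 5\right) \left(95 + \left(6 + 2 \cdot 5\right)\right)} = - \frac{483}{\left(6 + 10\right) \left(95 + \left(6 + 10\right)\right)} = - \frac{483}{16 \left(95 + 16\right)} = - \frac{483}{16 \cdot 111} = - \frac{483}{1776} = \left(-483\right) \frac{1}{1776} = - \frac{161}{592}$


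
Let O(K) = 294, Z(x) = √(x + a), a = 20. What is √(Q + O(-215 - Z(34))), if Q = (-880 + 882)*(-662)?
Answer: I*√1030 ≈ 32.094*I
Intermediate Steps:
Z(x) = √(20 + x) (Z(x) = √(x + 20) = √(20 + x))
Q = -1324 (Q = 2*(-662) = -1324)
√(Q + O(-215 - Z(34))) = √(-1324 + 294) = √(-1030) = I*√1030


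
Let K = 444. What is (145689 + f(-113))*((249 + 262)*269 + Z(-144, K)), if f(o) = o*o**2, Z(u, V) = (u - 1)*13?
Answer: -175867677392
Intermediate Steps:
Z(u, V) = -13 + 13*u (Z(u, V) = (-1 + u)*13 = -13 + 13*u)
f(o) = o**3
(145689 + f(-113))*((249 + 262)*269 + Z(-144, K)) = (145689 + (-113)**3)*((249 + 262)*269 + (-13 + 13*(-144))) = (145689 - 1442897)*(511*269 + (-13 - 1872)) = -1297208*(137459 - 1885) = -1297208*135574 = -175867677392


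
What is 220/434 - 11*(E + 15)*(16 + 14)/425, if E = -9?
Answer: -76582/18445 ≈ -4.1519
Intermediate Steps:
220/434 - 11*(E + 15)*(16 + 14)/425 = 220/434 - 11*(-9 + 15)*(16 + 14)/425 = 220*(1/434) - 66*30*(1/425) = 110/217 - 11*180*(1/425) = 110/217 - 1980*1/425 = 110/217 - 396/85 = -76582/18445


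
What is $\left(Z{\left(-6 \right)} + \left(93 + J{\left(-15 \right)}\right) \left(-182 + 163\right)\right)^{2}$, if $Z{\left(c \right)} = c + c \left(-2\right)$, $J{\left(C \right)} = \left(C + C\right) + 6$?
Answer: $1703025$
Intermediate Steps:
$J{\left(C \right)} = 6 + 2 C$ ($J{\left(C \right)} = 2 C + 6 = 6 + 2 C$)
$Z{\left(c \right)} = - c$ ($Z{\left(c \right)} = c - 2 c = - c$)
$\left(Z{\left(-6 \right)} + \left(93 + J{\left(-15 \right)}\right) \left(-182 + 163\right)\right)^{2} = \left(\left(-1\right) \left(-6\right) + \left(93 + \left(6 + 2 \left(-15\right)\right)\right) \left(-182 + 163\right)\right)^{2} = \left(6 + \left(93 + \left(6 - 30\right)\right) \left(-19\right)\right)^{2} = \left(6 + \left(93 - 24\right) \left(-19\right)\right)^{2} = \left(6 + 69 \left(-19\right)\right)^{2} = \left(6 - 1311\right)^{2} = \left(-1305\right)^{2} = 1703025$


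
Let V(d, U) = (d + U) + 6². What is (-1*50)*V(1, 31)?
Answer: -3400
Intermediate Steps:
V(d, U) = 36 + U + d (V(d, U) = (U + d) + 36 = 36 + U + d)
(-1*50)*V(1, 31) = (-1*50)*(36 + 31 + 1) = -50*68 = -3400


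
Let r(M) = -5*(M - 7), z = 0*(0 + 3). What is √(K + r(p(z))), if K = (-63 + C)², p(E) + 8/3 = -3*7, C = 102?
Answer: √15069/3 ≈ 40.919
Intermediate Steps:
z = 0 (z = 0*3 = 0)
p(E) = -71/3 (p(E) = -8/3 - 3*7 = -8/3 - 21 = -71/3)
r(M) = 35 - 5*M (r(M) = -5*(-7 + M) = 35 - 5*M)
K = 1521 (K = (-63 + 102)² = 39² = 1521)
√(K + r(p(z))) = √(1521 + (35 - 5*(-71/3))) = √(1521 + (35 + 355/3)) = √(1521 + 460/3) = √(5023/3) = √15069/3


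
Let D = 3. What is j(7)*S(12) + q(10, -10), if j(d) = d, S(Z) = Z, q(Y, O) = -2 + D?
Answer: 85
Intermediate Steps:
q(Y, O) = 1 (q(Y, O) = -2 + 3 = 1)
j(7)*S(12) + q(10, -10) = 7*12 + 1 = 84 + 1 = 85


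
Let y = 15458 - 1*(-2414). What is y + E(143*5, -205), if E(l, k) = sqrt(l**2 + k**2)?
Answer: 17872 + 5*sqrt(22130) ≈ 18616.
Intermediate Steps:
y = 17872 (y = 15458 + 2414 = 17872)
E(l, k) = sqrt(k**2 + l**2)
y + E(143*5, -205) = 17872 + sqrt((-205)**2 + (143*5)**2) = 17872 + sqrt(42025 + 715**2) = 17872 + sqrt(42025 + 511225) = 17872 + sqrt(553250) = 17872 + 5*sqrt(22130)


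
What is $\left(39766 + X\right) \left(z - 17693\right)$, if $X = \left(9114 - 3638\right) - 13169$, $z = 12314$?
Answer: $-172520667$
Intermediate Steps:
$X = -7693$ ($X = 5476 - 13169 = -7693$)
$\left(39766 + X\right) \left(z - 17693\right) = \left(39766 - 7693\right) \left(12314 - 17693\right) = 32073 \left(-5379\right) = -172520667$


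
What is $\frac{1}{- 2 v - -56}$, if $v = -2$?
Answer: $\frac{1}{60} \approx 0.016667$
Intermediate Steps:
$\frac{1}{- 2 v - -56} = \frac{1}{\left(-2\right) \left(-2\right) - -56} = \frac{1}{4 + 56} = \frac{1}{60}$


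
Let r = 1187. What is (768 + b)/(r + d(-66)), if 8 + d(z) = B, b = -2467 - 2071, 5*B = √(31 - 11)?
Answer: -22224150/6950201 + 7540*√5/6950201 ≈ -3.1952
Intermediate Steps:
B = 2*√5/5 (B = √(31 - 11)/5 = √20/5 = (2*√5)/5 = 2*√5/5 ≈ 0.89443)
b = -4538
d(z) = -8 + 2*√5/5
(768 + b)/(r + d(-66)) = (768 - 4538)/(1187 + (-8 + 2*√5/5)) = -3770/(1179 + 2*√5/5)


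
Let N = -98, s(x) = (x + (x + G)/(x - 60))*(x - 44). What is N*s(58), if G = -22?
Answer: -54880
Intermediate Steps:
s(x) = (-44 + x)*(x + (-22 + x)/(-60 + x)) (s(x) = (x + (x - 22)/(x - 60))*(x - 44) = (x + (-22 + x)/(-60 + x))*(-44 + x) = (-44 + x)*(x + (-22 + x)/(-60 + x)))
N*s(58) = -98*(968 + 58**3 - 103*58**2 + 2574*58)/(-60 + 58) = -98*(968 + 195112 - 103*3364 + 149292)/(-2) = -(-49)*(968 + 195112 - 346492 + 149292) = -(-49)*(-1120) = -98*560 = -54880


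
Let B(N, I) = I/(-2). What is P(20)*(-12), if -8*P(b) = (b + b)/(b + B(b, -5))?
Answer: 8/3 ≈ 2.6667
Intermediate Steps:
B(N, I) = -I/2 (B(N, I) = I*(-½) = -I/2)
P(b) = -b/(4*(5/2 + b)) (P(b) = -(b + b)/(8*(b - ½*(-5))) = -2*b/(8*(b + 5/2)) = -2*b/(8*(5/2 + b)) = -b/(4*(5/2 + b)))
P(20)*(-12) = -1*20/(10 + 4*20)*(-12) = -1*20/(10 + 80)*(-12) = -1*20/90*(-12) = -1*20*1/90*(-12) = -2/9*(-12) = 8/3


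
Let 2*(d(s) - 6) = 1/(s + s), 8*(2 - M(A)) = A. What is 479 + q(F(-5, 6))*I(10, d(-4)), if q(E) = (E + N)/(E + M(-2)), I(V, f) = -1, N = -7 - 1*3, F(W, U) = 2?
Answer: 8175/17 ≈ 480.88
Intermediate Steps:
M(A) = 2 - A/8
d(s) = 6 + 1/(4*s) (d(s) = 6 + 1/(2*(s + s)) = 6 + 1/(2*((2*s))) = 6 + (1/(2*s))/2 = 6 + 1/(4*s))
N = -10 (N = -7 - 3 = -10)
q(E) = (-10 + E)/(9/4 + E) (q(E) = (E - 10)/(E + (2 - ⅛*(-2))) = (-10 + E)/(E + (2 + ¼)) = (-10 + E)/(E + 9/4) = (-10 + E)/(9/4 + E))
479 + q(F(-5, 6))*I(10, d(-4)) = 479 + (4*(-10 + 2)/(9 + 4*2))*(-1) = 479 + (4*(-8)/(9 + 8))*(-1) = 479 + (4*(-8)/17)*(-1) = 479 + (4*(1/17)*(-8))*(-1) = 479 - 32/17*(-1) = 479 + 32/17 = 8175/17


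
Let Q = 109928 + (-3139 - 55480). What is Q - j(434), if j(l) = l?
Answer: 50875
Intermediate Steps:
Q = 51309 (Q = 109928 - 58619 = 51309)
Q - j(434) = 51309 - 1*434 = 51309 - 434 = 50875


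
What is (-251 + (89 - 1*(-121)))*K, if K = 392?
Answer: -16072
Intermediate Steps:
(-251 + (89 - 1*(-121)))*K = (-251 + (89 - 1*(-121)))*392 = (-251 + (89 + 121))*392 = (-251 + 210)*392 = -41*392 = -16072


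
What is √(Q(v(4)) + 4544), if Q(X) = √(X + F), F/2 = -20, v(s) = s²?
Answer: √(4544 + 2*I*√6) ≈ 67.409 + 0.0363*I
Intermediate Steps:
F = -40 (F = 2*(-20) = -40)
Q(X) = √(-40 + X) (Q(X) = √(X - 40) = √(-40 + X))
√(Q(v(4)) + 4544) = √(√(-40 + 4²) + 4544) = √(√(-40 + 16) + 4544) = √(√(-24) + 4544) = √(2*I*√6 + 4544) = √(4544 + 2*I*√6)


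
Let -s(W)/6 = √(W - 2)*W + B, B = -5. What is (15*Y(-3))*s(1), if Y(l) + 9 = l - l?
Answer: -4050 + 810*I ≈ -4050.0 + 810.0*I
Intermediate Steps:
s(W) = 30 - 6*W*√(-2 + W) (s(W) = -6*(√(W - 2)*W - 5) = -6*(√(-2 + W)*W - 5) = -6*(W*√(-2 + W) - 5) = -6*(-5 + W*√(-2 + W)) = 30 - 6*W*√(-2 + W))
Y(l) = -9 (Y(l) = -9 + (l - l) = -9 + 0 = -9)
(15*Y(-3))*s(1) = (15*(-9))*(30 - 6*1*√(-2 + 1)) = -135*(30 - 6*1*√(-1)) = -135*(30 - 6*1*I) = -135*(30 - 6*I) = -4050 + 810*I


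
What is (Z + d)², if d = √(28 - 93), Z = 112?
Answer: (112 + I*√65)² ≈ 12479.0 + 1805.9*I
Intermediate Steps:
d = I*√65 (d = √(-65) = I*√65 ≈ 8.0623*I)
(Z + d)² = (112 + I*√65)²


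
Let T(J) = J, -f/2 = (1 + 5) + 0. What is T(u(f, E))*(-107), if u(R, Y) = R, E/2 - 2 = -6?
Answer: 1284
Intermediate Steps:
E = -8 (E = 4 + 2*(-6) = 4 - 12 = -8)
f = -12 (f = -2*((1 + 5) + 0) = -2*(6 + 0) = -2*6 = -12)
T(u(f, E))*(-107) = -12*(-107) = 1284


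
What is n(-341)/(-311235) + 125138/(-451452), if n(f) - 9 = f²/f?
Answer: -6466240561/23417943870 ≈ -0.27612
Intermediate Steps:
n(f) = 9 + f (n(f) = 9 + f²/f = 9 + f)
n(-341)/(-311235) + 125138/(-451452) = (9 - 341)/(-311235) + 125138/(-451452) = -332*(-1/311235) + 125138*(-1/451452) = 332/311235 - 62569/225726 = -6466240561/23417943870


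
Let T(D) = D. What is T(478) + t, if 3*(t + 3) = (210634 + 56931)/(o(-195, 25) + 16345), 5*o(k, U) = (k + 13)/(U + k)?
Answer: 10012785425/20840148 ≈ 480.46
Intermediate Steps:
o(k, U) = (13 + k)/(5*(U + k)) (o(k, U) = ((k + 13)/(U + k))/5 = ((13 + k)/(U + k))/5 = (13 + k)/(5*(U + k)))
t = 51194681/20840148 (t = -3 + ((210634 + 56931)/((13 - 195)/(5*(25 - 195)) + 16345))/3 = -3 + (267565/((⅕)*(-182)/(-170) + 16345))/3 = -3 + (267565/((⅕)*(-1/170)*(-182) + 16345))/3 = -3 + (267565/(91/425 + 16345))/3 = -3 + (267565/(6946716/425))/3 = -3 + (267565*(425/6946716))/3 = -3 + (⅓)*(113715125/6946716) = -3 + 113715125/20840148 = 51194681/20840148 ≈ 2.4565)
T(478) + t = 478 + 51194681/20840148 = 10012785425/20840148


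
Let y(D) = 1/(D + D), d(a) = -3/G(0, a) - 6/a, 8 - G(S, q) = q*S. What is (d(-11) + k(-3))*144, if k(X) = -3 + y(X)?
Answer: -4746/11 ≈ -431.45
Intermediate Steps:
G(S, q) = 8 - S*q (G(S, q) = 8 - q*S = 8 - S*q)
d(a) = -3/8 - 6/a (d(a) = -3/(8 - 1*0*a) - 6/a = -3/(8 + 0) - 6/a = -3/8 - 6/a)
y(D) = 1/(2*D)
k(X) = -3 + 1/(2*X)
(d(-11) + k(-3))*144 = ((-3/8 - 6/(-11)) + (-3 + (½)/(-3)))*144 = ((-3/8 - 6*(-1/11)) + (-3 + (½)*(-⅓)))*144 = ((-3/8 + 6/11) + (-3 - ⅙))*144 = (15/88 - 19/6)*144 = -791/264*144 = -4746/11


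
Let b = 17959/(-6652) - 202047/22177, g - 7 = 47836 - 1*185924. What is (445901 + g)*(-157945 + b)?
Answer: -1793206214038691485/36880351 ≈ -4.8622e+10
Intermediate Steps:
g = -138081 (g = 7 + (47836 - 1*185924) = 7 + (47836 - 185924) = 7 - 138088 = -138081)
b = -1742293387/147521404 (b = 17959*(-1/6652) - 202047*1/22177 = -17959/6652 - 202047/22177 = -1742293387/147521404 ≈ -11.810)
(445901 + g)*(-157945 + b) = (445901 - 138081)*(-157945 - 1742293387/147521404) = 307820*(-23302010448167/147521404) = -1793206214038691485/36880351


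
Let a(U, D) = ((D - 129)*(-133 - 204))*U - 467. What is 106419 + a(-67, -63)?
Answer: -4229216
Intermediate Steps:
a(U, D) = -467 + U*(43473 - 337*D) (a(U, D) = ((-129 + D)*(-337))*U - 467 = (43473 - 337*D)*U - 467 = U*(43473 - 337*D) - 467 = -467 + U*(43473 - 337*D))
106419 + a(-67, -63) = 106419 + (-467 + 43473*(-67) - 337*(-63)*(-67)) = 106419 + (-467 - 2912691 - 1422477) = 106419 - 4335635 = -4229216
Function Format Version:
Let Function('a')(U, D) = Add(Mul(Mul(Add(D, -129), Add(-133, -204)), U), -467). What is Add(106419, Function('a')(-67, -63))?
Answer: -4229216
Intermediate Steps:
Function('a')(U, D) = Add(-467, Mul(U, Add(43473, Mul(-337, D)))) (Function('a')(U, D) = Add(Mul(Mul(Add(-129, D), -337), U), -467) = Add(Mul(Add(43473, Mul(-337, D)), U), -467) = Add(Mul(U, Add(43473, Mul(-337, D))), -467) = Add(-467, Mul(U, Add(43473, Mul(-337, D)))))
Add(106419, Function('a')(-67, -63)) = Add(106419, Add(-467, Mul(43473, -67), Mul(-337, -63, -67))) = Add(106419, Add(-467, -2912691, -1422477)) = Add(106419, -4335635) = -4229216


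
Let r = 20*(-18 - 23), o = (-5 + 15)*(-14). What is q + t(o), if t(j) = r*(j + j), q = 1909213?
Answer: 2138813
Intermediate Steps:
o = -140 (o = 10*(-14) = -140)
r = -820 (r = 20*(-41) = -820)
t(j) = -1640*j (t(j) = -820*(j + j) = -1640*j)
q + t(o) = 1909213 - 1640*(-140) = 1909213 + 229600 = 2138813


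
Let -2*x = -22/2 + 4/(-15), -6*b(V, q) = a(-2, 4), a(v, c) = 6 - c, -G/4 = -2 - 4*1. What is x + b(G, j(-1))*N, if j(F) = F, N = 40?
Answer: -77/10 ≈ -7.7000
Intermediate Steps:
G = 24 (G = -4*(-2 - 4*1) = -4*(-2 - 4) = -4*(-6) = 24)
b(V, q) = -⅓ (b(V, q) = -(6 - 1*4)/6 = -(6 - 4)/6 = -⅙*2 = -⅓)
x = 169/30 (x = -(-22/2 + 4/(-15))/2 = -(-22*½ + 4*(-1/15))/2 = -(-11 - 4/15)/2 = -½*(-169/15) = 169/30 ≈ 5.6333)
x + b(G, j(-1))*N = 169/30 - ⅓*40 = 169/30 - 40/3 = -77/10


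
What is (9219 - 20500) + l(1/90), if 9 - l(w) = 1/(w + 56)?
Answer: -56822242/5041 ≈ -11272.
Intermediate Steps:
l(w) = 9 - 1/(56 + w) (l(w) = 9 - 1/(w + 56) = 9 - 1/(56 + w))
(9219 - 20500) + l(1/90) = (9219 - 20500) + (503 + 9/90)/(56 + 1/90) = -11281 + (503 + 9*(1/90))/(56 + 1/90) = -11281 + (503 + 1/10)/(5041/90) = -11281 + (90/5041)*(5031/10) = -11281 + 45279/5041 = -56822242/5041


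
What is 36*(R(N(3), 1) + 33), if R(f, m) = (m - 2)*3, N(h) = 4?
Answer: 1080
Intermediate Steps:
R(f, m) = -6 + 3*m (R(f, m) = (-2 + m)*3 = -6 + 3*m)
36*(R(N(3), 1) + 33) = 36*((-6 + 3*1) + 33) = 36*((-6 + 3) + 33) = 36*(-3 + 33) = 36*30 = 1080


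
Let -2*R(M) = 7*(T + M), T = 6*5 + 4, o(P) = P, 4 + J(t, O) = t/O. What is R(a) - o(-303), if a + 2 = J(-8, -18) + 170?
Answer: -3524/9 ≈ -391.56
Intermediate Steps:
J(t, O) = -4 + t/O
T = 34 (T = 30 + 4 = 34)
a = 1480/9 (a = -2 + ((-4 - 8/(-18)) + 170) = -2 + ((-4 - 8*(-1/18)) + 170) = -2 + ((-4 + 4/9) + 170) = -2 + (-32/9 + 170) = -2 + 1498/9 = 1480/9 ≈ 164.44)
R(M) = -119 - 7*M/2 (R(M) = -7*(34 + M)/2 = -(238 + 7*M)/2 = -119 - 7*M/2)
R(a) - o(-303) = (-119 - 7/2*1480/9) - 1*(-303) = (-119 - 5180/9) + 303 = -6251/9 + 303 = -3524/9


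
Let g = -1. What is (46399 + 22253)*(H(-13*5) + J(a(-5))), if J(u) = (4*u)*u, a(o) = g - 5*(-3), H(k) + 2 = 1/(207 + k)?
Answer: 3811730670/71 ≈ 5.3686e+7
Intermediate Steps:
H(k) = -2 + 1/(207 + k)
a(o) = 14 (a(o) = -1 - 5*(-3) = -1 + 15 = 14)
J(u) = 4*u**2
(46399 + 22253)*(H(-13*5) + J(a(-5))) = (46399 + 22253)*((-413 - (-26)*5)/(207 - 13*5) + 4*14**2) = 68652*((-413 - 2*(-65))/(207 - 65) + 4*196) = 68652*((-413 + 130)/142 + 784) = 68652*((1/142)*(-283) + 784) = 68652*(-283/142 + 784) = 68652*(111045/142) = 3811730670/71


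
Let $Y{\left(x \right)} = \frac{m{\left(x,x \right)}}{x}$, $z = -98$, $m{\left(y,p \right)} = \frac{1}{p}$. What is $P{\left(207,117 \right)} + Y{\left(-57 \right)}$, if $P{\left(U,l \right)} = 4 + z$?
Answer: $- \frac{305405}{3249} \approx -94.0$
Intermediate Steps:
$P{\left(U,l \right)} = -94$ ($P{\left(U,l \right)} = 4 - 98 = -94$)
$Y{\left(x \right)} = \frac{1}{x^{2}}$ ($Y{\left(x \right)} = \frac{1}{x x} = \frac{1}{x^{2}}$)
$P{\left(207,117 \right)} + Y{\left(-57 \right)} = -94 + \frac{1}{3249} = - \frac{305405}{3249}$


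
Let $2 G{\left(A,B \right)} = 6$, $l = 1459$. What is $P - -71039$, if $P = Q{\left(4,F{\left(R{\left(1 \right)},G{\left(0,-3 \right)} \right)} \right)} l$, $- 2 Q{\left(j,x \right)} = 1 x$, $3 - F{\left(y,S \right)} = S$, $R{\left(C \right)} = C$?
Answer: $71039$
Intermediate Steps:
$G{\left(A,B \right)} = 3$ ($G{\left(A,B \right)} = \frac{1}{2} \cdot 6 = 3$)
$F{\left(y,S \right)} = 3 - S$
$Q{\left(j,x \right)} = - \frac{x}{2}$ ($Q{\left(j,x \right)} = - \frac{1 x}{2} = - \frac{x}{2}$)
$P = 0$ ($P = - \frac{3 - 3}{2} \cdot 1459 = \left(- \frac{1}{2}\right) 0 \cdot 1459 = 0 \cdot 1459 = 0$)
$P - -71039 = 0 - -71039 = 0 + 71039 = 71039$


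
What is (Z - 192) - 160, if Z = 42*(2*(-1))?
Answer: -436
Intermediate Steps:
Z = -84 (Z = 42*(-2) = -84)
(Z - 192) - 160 = (-84 - 192) - 160 = -276 - 160 = -436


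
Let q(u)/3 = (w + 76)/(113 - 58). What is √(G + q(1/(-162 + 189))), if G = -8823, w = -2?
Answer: I*√26677365/55 ≈ 93.909*I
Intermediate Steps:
q(u) = 222/55 (q(u) = 3*((-2 + 76)/(113 - 58)) = 3*(74/55) = 222/55)
√(G + q(1/(-162 + 189))) = √(-8823 + 222/55) = √(-485043/55) = I*√26677365/55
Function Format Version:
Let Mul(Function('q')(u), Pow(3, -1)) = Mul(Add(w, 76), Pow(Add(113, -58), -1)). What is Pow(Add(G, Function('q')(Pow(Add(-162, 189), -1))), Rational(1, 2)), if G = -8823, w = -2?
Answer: Mul(Rational(1, 55), I, Pow(26677365, Rational(1, 2))) ≈ Mul(93.909, I)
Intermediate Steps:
Function('q')(u) = Rational(222, 55) (Function('q')(u) = Mul(3, Mul(Add(-2, 76), Pow(Add(113, -58), -1))) = Mul(3, Mul(74, Pow(55, -1))) = Mul(3, Mul(74, Rational(1, 55))) = Mul(3, Rational(74, 55)) = Rational(222, 55))
Pow(Add(G, Function('q')(Pow(Add(-162, 189), -1))), Rational(1, 2)) = Pow(Add(-8823, Rational(222, 55)), Rational(1, 2)) = Pow(Rational(-485043, 55), Rational(1, 2)) = Mul(Rational(1, 55), I, Pow(26677365, Rational(1, 2)))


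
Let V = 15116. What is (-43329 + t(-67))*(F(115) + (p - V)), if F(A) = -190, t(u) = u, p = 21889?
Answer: -285675868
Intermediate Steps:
(-43329 + t(-67))*(F(115) + (p - V)) = (-43329 - 67)*(-190 + (21889 - 1*15116)) = -43396*(-190 + (21889 - 15116)) = -43396*(-190 + 6773) = -43396*6583 = -285675868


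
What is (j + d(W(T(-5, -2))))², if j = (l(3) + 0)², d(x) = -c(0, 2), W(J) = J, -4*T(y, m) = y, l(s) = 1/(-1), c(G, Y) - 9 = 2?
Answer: 100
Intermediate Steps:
c(G, Y) = 11 (c(G, Y) = 9 + 2 = 11)
l(s) = -1
T(y, m) = -y/4
d(x) = -11 (d(x) = -1*11 = -11)
j = 1 (j = (-1 + 0)² = (-1)² = 1)
(j + d(W(T(-5, -2))))² = (1 - 11)² = (-10)² = 100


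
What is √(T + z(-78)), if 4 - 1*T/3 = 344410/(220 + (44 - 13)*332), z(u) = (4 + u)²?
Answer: √4135933698/876 ≈ 73.415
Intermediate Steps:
T = -151181/1752 (T = 12 - 1033230/(220 + (44 - 13)*332) = 12 - 1033230/(220 + 31*332) = 12 - 1033230/(220 + 10292) = 12 - 1033230/10512 = 12 - 3*172205/5256 = 12 - 172205/1752 = -151181/1752 ≈ -86.291)
√(T + z(-78)) = √(-151181/1752 + (4 - 78)²) = √(-151181/1752 + (-74)²) = √(-151181/1752 + 5476) = √(9442771/1752) = √4135933698/876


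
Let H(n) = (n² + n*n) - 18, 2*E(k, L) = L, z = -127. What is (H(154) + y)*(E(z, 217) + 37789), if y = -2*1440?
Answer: 1687727265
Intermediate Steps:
y = -2880
E(k, L) = L/2
H(n) = -18 + 2*n² (H(n) = (n² + n²) - 18 = 2*n² - 18 = -18 + 2*n²)
(H(154) + y)*(E(z, 217) + 37789) = ((-18 + 2*154²) - 2880)*((½)*217 + 37789) = ((-18 + 2*23716) - 2880)*(217/2 + 37789) = ((-18 + 47432) - 2880)*(75795/2) = (47414 - 2880)*(75795/2) = 44534*(75795/2) = 1687727265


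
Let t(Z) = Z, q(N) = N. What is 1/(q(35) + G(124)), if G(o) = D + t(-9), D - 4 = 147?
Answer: 1/177 ≈ 0.0056497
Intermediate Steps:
D = 151 (D = 4 + 147 = 151)
G(o) = 142 (G(o) = 151 - 9 = 142)
1/(q(35) + G(124)) = 1/(35 + 142) = 1/177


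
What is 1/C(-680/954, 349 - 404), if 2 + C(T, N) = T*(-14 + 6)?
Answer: 477/1766 ≈ 0.27010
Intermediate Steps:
C(T, N) = -2 - 8*T (C(T, N) = -2 + T*(-14 + 6) = -2 + T*(-8) = -2 - 8*T)
1/C(-680/954, 349 - 404) = 1/(-2 - (-5440)/954) = 1/(-2 - 8*(-340/477)) = 1/(-2 + 2720/477) = 1/(1766/477) = 477/1766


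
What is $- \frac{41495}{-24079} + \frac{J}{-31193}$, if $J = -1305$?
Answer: $\frac{1325776630}{751096247} \approx 1.7651$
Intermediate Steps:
$- \frac{41495}{-24079} + \frac{J}{-31193} = - \frac{41495}{-24079} - \frac{1305}{-31193} = \left(-41495\right) \left(- \frac{1}{24079}\right) - - \frac{1305}{31193} = \frac{41495}{24079} + \frac{1305}{31193} = \frac{1325776630}{751096247}$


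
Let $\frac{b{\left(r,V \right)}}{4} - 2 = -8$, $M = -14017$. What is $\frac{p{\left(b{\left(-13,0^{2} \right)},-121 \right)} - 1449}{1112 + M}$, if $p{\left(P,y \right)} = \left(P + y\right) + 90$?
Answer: $\frac{1504}{12905} \approx 0.11654$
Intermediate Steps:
$b{\left(r,V \right)} = -24$ ($b{\left(r,V \right)} = 8 + 4 \left(-8\right) = 8 - 32 = -24$)
$p{\left(P,y \right)} = 90 + P + y$
$\frac{p{\left(b{\left(-13,0^{2} \right)},-121 \right)} - 1449}{1112 + M} = \frac{\left(90 - 24 - 121\right) - 1449}{1112 - 14017} = \frac{-55 - 1449}{-12905} = \left(-1504\right) \left(- \frac{1}{12905}\right) = \frac{1504}{12905}$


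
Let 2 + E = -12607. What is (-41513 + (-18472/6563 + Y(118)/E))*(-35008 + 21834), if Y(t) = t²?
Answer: 45261174904813994/82752867 ≈ 5.4694e+8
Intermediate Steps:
E = -12609 (E = -2 - 12607 = -12609)
(-41513 + (-18472/6563 + Y(118)/E))*(-35008 + 21834) = (-41513 + (-18472/6563 + 118²/(-12609)))*(-35008 + 21834) = (-41513 + (-18472*1/6563 + 13924*(-1/12609)))*(-13174) = (-41513 + (-18472/6563 - 13924/12609))*(-13174) = (-41513 - 324296660/82752867)*(-13174) = -3435644064431/82752867*(-13174) = 45261174904813994/82752867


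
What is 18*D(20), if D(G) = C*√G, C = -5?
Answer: -180*√5 ≈ -402.49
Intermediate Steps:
D(G) = -5*√G
18*D(20) = 18*(-10*√5) = -180*√5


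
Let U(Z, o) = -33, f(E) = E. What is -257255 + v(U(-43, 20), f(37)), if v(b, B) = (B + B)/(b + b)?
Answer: -8489452/33 ≈ -2.5726e+5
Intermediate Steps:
v(b, B) = B/b (v(b, B) = (2*B)/((2*b)) = (2*B)*(1/(2*b)) = B/b)
-257255 + v(U(-43, 20), f(37)) = -257255 + 37/(-33) = -257255 + 37*(-1/33) = -257255 - 37/33 = -8489452/33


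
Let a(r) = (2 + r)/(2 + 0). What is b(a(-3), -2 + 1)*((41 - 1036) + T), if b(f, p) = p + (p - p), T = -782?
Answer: 1777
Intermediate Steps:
a(r) = 1 + r/2 (a(r) = (2 + r)/2 = (2 + r)*(½) = 1 + r/2)
b(f, p) = p (b(f, p) = p + 0 = p)
b(a(-3), -2 + 1)*((41 - 1036) + T) = (-2 + 1)*((41 - 1036) - 782) = -(-995 - 782) = -1*(-1777) = 1777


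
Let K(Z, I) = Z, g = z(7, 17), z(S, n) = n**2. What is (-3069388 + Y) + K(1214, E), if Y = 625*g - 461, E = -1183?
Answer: -2888010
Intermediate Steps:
g = 289 (g = 17**2 = 289)
Y = 180164 (Y = 625*289 - 461 = 180625 - 461 = 180164)
(-3069388 + Y) + K(1214, E) = (-3069388 + 180164) + 1214 = -2889224 + 1214 = -2888010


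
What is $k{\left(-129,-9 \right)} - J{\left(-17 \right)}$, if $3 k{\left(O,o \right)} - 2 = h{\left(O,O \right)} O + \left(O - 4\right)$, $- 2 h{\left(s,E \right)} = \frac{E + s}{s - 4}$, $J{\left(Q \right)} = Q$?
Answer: $\frac{6001}{399} \approx 15.04$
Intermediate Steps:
$h{\left(s,E \right)} = - \frac{E + s}{2 \left(-4 + s\right)}$ ($h{\left(s,E \right)} = - \frac{\left(E + s\right) \frac{1}{s - 4}}{2} = - \frac{\left(E + s\right) \frac{1}{-4 + s}}{2} = - \frac{\frac{1}{-4 + s} \left(E + s\right)}{2} = - \frac{E + s}{2 \left(-4 + s\right)}$)
$k{\left(O,o \right)} = - \frac{2}{3} + \frac{O}{3} - \frac{O^{2}}{3 \left(-4 + O\right)}$ ($k{\left(O,o \right)} = \frac{2}{3} + \frac{\frac{- O - O}{2 \left(-4 + O\right)} O + \left(O - 4\right)}{3} = \frac{2}{3} + \frac{\frac{\left(-2\right) O}{2 \left(-4 + O\right)} O + \left(O - 4\right)}{3} = \frac{2}{3} + \frac{- \frac{O}{-4 + O} O + \left(-4 + O\right)}{3} = \frac{2}{3} + \frac{- \frac{O^{2}}{-4 + O} + \left(-4 + O\right)}{3} = \frac{2}{3} + \frac{-4 + O - \frac{O^{2}}{-4 + O}}{3} = \frac{2}{3} - \left(\frac{4}{3} - \frac{O}{3} + \frac{O^{2}}{3 \left(-4 + O\right)}\right) = - \frac{2}{3} + \frac{O}{3} - \frac{O^{2}}{3 \left(-4 + O\right)}$)
$k{\left(-129,-9 \right)} - J{\left(-17 \right)} = \frac{2 \left(4 - -387\right)}{3 \left(-4 - 129\right)} - -17 = \frac{2 \left(4 + 387\right)}{3 \left(-133\right)} + 17 = \frac{2}{3} \left(- \frac{1}{133}\right) 391 + 17 = - \frac{782}{399} + 17 = \frac{6001}{399}$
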